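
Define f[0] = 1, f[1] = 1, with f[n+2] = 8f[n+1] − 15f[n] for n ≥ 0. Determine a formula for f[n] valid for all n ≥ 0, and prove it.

Claim: f[n] = 2·3^n − 5^n.

Base cases: f[0] = 1 and 2·3^0 − 5^0 = 1; f[1] = 1 and 2·3^1 − 5^1 = 1.
Assume f[j] = 2·3^j − 5^j for all 0 ≤ j ≤ k, where k ≥ 1.
Then f[k+1] = 8f[k] − 15f[k−1] = 8·(2·3^k − 5^k) − 15·(2·3^{k−1} − 5^{k−1}) = 2·(8·3 − 15)3^{k−1} − (8·5 − 15)5^{k−1} = 18·3^{k−1} − 25·5^{k−1} = 2·3^{k+1} − 5^{k+1}.
So the formula holds for k+1, and by strong induction f[n] = 2·3^n − 5^n for all n ≥ 0.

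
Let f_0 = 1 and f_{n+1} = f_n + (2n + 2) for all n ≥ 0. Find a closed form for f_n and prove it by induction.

Claim: f_n = n^2 + n + 1.

Base case: f_0 = 1, and 0^2 + 0 + 1 = 1.
Assume f_j = j^2 + j + 1.
Then f_{j+1} = f_j + (2j + 2) = (j^2 + j + 1) + (2j + 2) = j^2 + 3j + 3,
and (j+1)^2 + (j+1) + 1 = j^2 + 3j + 3.
By induction, f_n = n^2 + n + 1 for all n ≥ 0.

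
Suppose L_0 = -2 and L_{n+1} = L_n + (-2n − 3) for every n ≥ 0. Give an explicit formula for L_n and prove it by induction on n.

Claim: L_n = -n^2 − 2n − 2.

Base case: L_0 = -2, and -0^2 − 2·0 − 2 = -2.
Assume L_m = -m^2 − 2m − 2.
Then L_{m+1} = L_m + (-2m − 3) = (-m^2 − 2m − 2) + (-2m − 3) = -m^2 − 4m − 5,
and -(m+1)^2 − 2·(m+1) − 2 = -m^2 − 4m − 5.
By induction, L_n = -n^2 − 2n − 2 for all n ≥ 0.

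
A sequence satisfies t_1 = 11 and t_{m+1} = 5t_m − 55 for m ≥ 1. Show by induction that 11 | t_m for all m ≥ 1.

Base case: t_1 = 11 = 11·1, so 11 | t_1.
Assume 11 | t_r, so t_r = 11s for some integer s.
Then t_{r+1} = 5t_r − 55 = 5·(11s) − 55 = 11(5s − 5), so 11 | t_{r+1}.
Hence 11 | t_m for every m ≥ 1, by induction.

11 | t_m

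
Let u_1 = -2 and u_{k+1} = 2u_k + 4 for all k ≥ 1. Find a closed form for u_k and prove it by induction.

Claim: u_k = 2^k − 4.

Base case: u_1 = -2, and 2^1 − 4 = 2 − 4 = -2.
Assume u_m = 2^m − 4 for some m ≥ 1.
Then u_{m+1} = 2u_m + 4 = 2·(2^m − 4) + 4 = 2^{m+1} − 8 + 4 = 2^{m+1} − 4.
By induction, u_k = 2^k − 4 for all k ≥ 1.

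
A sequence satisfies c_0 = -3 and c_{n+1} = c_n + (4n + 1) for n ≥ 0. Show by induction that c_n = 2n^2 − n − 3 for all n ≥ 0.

Base case: c_0 = -3, and 2·0^2 − 0 − 3 = -3.
Assume c_r = 2r^2 − r − 3.
Then c_{r+1} = c_r + (4r + 1) = (2r^2 − r − 3) + (4r + 1) = 2r^2 + 3r − 2,
and 2·(r+1)^2 − (r+1) − 3 = 2r^2 + 3r − 2.
This completes the inductive step, so c_n = 2n^2 − n − 3 for all n ≥ 0.

c_n = 2n^2 − n − 3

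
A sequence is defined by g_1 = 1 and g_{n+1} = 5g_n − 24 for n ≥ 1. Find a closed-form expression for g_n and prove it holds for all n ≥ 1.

Claim: g_n = -5^n + 6.

Base case: g_1 = 1, and -5^1 + 6 = -5 + 6 = 1.
Assume g_m = -5^m + 6 for some m ≥ 1.
Then g_{m+1} = 5g_m − 24 = 5·(-5^m + 6) − 24 = -5^{m+1} + 30 − 24 = -5^{m+1} + 6.
This completes the inductive step, so g_n = -5^n + 6 for all n ≥ 1.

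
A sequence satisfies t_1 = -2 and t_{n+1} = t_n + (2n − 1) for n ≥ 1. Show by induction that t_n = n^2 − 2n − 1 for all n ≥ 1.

Base case: t_1 = -2, and 1^2 − 2·1 − 1 = -2.
Assume t_m = m^2 − 2m − 1.
Then t_{m+1} = t_m + (2m − 1) = (m^2 − 2m − 1) + (2m − 1) = m^2 − 2,
and (m+1)^2 − 2·(m+1) − 1 = m^2 − 2.
By induction, t_n = n^2 − 2n − 1 for all n ≥ 1.

t_n = n^2 − 2n − 1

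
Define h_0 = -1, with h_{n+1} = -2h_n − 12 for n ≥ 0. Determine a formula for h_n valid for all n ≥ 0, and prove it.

Claim: h_n = 3·(-2)^n − 4.

Base case: h_0 = -1, and 3·(-2)^0 − 4 = 3 − 4 = -1.
Assume h_r = 3·(-2)^r − 4 for some r ≥ 0.
Then h_{r+1} = -2h_r − 12 = -2·(3·(-2)^r − 4) − 12 = -6·(-2)^r + 8 − 12 = 3·(-2)^{r+1} − 4.
This completes the inductive step, so h_n = 3·(-2)^n − 4 for all n ≥ 0.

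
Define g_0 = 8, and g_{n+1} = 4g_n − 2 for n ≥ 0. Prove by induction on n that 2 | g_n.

Base case: g_0 = 8 = 2·4, so 2 | g_0.
Assume 2 | g_j, so g_j = 2t for some integer t.
Then g_{j+1} = 4g_j − 2 = 4·(2t) − 2 = 2(4t − 1), so 2 | g_{j+1}.
By induction, 2 | g_n for all n ≥ 0.

2 | g_n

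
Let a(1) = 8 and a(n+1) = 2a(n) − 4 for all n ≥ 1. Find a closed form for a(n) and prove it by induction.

Claim: a(n) = 2^{n+1} + 4.

Base case: a(1) = 8, and 2^{1+1} + 4 = 4 + 4 = 8.
Assume a(k) = 2^{k+1} + 4 for some k ≥ 1.
Then a(k+1) = 2a(k) − 4 = 2·(2^{k+1} + 4) − 4 = 2^{k+2} + 8 − 4 = 2^{k+2} + 4.
Hence a(n) = 2^{n+1} + 4 for every n ≥ 1, by induction.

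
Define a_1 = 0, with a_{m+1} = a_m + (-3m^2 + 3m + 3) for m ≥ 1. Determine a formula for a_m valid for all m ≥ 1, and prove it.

Claim: a_m = -m^3 + 3m^2 + m − 3.

Base case: a_1 = 0, and -1^3 + 3·1^2 + 1 − 3 = 0.
Assume a_r = -r^3 + 3r^2 + r − 3.
Then a_{r+1} = a_r + (-3r^2 + 3r + 3) = (-r^3 + 3r^2 + r − 3) + (-3r^2 + 3r + 3) = -r^3 + 4r,
and -(r+1)^3 + 3·(r+1)^2 + (r+1) − 3 = -r^3 + 4r.
Hence a_m = -m^3 + 3m^2 + m − 3 for every m ≥ 1, by induction.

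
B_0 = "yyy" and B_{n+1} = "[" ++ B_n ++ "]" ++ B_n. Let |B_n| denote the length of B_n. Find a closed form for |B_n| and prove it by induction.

Claim: |B_n| = 5·2^n − 2.

Base case: |B_0| = 3, and 5·2^0 − 2 = 3.
Assume |B_m| = 5·2^m − 2.
Then |B_{m+1}| = 1 + |B_m| + 1 + |B_m| = 2|B_m| + 2 = 2(5·2^m − 2) + 2 = 5·2^{m+1} − 4 + 2 = 5·2^{m+1} − 2.
So the formula holds for m+1, and by induction |B_n| = 5·2^n − 2 for all n ≥ 0.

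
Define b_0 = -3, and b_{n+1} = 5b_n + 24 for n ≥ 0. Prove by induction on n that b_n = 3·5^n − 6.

Base case: b_0 = -3, and 3·5^0 − 6 = 3 − 6 = -3.
Assume b_r = 3·5^r − 6 for some r ≥ 0.
Then b_{r+1} = 5b_r + 24 = 5·(3·5^r − 6) + 24 = 15·5^r − 30 + 24 = 3·5^{r+1} − 6.
This completes the inductive step, so b_n = 3·5^n − 6 for all n ≥ 0.

b_n = 3·5^n − 6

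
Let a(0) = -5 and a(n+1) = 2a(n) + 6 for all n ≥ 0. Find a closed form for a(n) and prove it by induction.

Claim: a(n) = 2^n − 6.

Base case: a(0) = -5, and 2^0 − 6 = 1 − 6 = -5.
Assume a(j) = 2^j − 6 for some j ≥ 0.
Then a(j+1) = 2a(j) + 6 = 2·(2^j − 6) + 6 = 2^{j+1} − 12 + 6 = 2^{j+1} − 6.
By induction, a(n) = 2^n − 6 for all n ≥ 0.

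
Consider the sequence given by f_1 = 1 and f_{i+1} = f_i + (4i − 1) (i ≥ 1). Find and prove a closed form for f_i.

Claim: f_i = 2i^2 − 3i + 2.

Base case: f_1 = 1, and 2·1^2 − 3·1 + 2 = 1.
Assume f_k = 2k^2 − 3k + 2.
Then f_{k+1} = f_k + (4k − 1) = (2k^2 − 3k + 2) + (4k − 1) = 2k^2 + k + 1,
and 2·(k+1)^2 − 3·(k+1) + 2 = 2k^2 + k + 1.
Hence f_i = 2i^2 − 3i + 2 for every i ≥ 1, by induction.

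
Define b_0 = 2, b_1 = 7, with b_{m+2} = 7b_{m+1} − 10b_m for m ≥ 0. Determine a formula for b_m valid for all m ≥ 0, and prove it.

Claim: b_m = 2^m + 5^m.

Base cases: b_0 = 2 and 2^0 + 5^0 = 2; b_1 = 7 and 2^1 + 5^1 = 7.
Assume b_i = 2^i + 5^i for all 0 ≤ i ≤ j, where j ≥ 1.
Then b_{j+1} = 7b_j − 10b_{j−1} = 7·(2^j + 5^j) − 10·(2^{j−1} + 5^{j−1}) = (7·2 − 10)2^{j−1} + (7·5 − 10)5^{j−1} = 4·2^{j−1} + 25·5^{j−1} = 2^{j+1} + 5^{j+1}.
Hence b_m = 2^m + 5^m for every m ≥ 0, by strong induction.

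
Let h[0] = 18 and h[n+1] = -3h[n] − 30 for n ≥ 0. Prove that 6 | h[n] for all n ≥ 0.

Base case: h[0] = 18 = 6·3, so 6 | h[0].
Assume 6 | h[m], so h[m] = 6t for some integer t.
Then h[m+1] = -3h[m] − 30 = -3·(6t) − 30 = 6(-3t − 5), so 6 | h[m+1].
So the property holds for m+1, and by induction 6 | h[n] for all n ≥ 0.

6 | h[n]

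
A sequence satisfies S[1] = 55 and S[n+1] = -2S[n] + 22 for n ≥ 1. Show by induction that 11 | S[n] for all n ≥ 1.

Base case: S[1] = 55 = 11·5, so 11 | S[1].
Assume 11 | S[m], so S[m] = 11t for some integer t.
Then S[m+1] = -2S[m] + 22 = -2·(11t) + 22 = 11(-2t + 2), so 11 | S[m+1].
Hence 11 | S[n] for every n ≥ 1, by induction.

11 | S[n]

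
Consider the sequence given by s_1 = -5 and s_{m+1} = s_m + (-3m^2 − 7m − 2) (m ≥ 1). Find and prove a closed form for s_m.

Claim: s_m = -m^3 − 2m^2 + m − 3.

Base case: s_1 = -5, and -1^3 − 2·1^2 + 1 − 3 = -5.
Assume s_r = -r^3 − 2r^2 + r − 3.
Then s_{r+1} = s_r + (-3r^2 − 7r − 2) = (-r^3 − 2r^2 + r − 3) + (-3r^2 − 7r − 2) = -r^3 − 5r^2 − 6r − 5,
and -(r+1)^3 − 2·(r+1)^2 + (r+1) − 3 = -r^3 − 5r^2 − 6r − 5.
By induction, s_m = -m^3 − 2m^2 + m − 3 for all m ≥ 1.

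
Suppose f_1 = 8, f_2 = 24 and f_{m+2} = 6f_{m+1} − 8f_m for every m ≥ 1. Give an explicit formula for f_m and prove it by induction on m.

Claim: f_m = 4^m + 2·2^m.

Base cases: f_1 = 8 and 4^1 + 2·2^1 = 8; f_2 = 24 and 4^2 + 2·2^2 = 24.
Assume f_i = 4^i + 2·2^i for all 1 ≤ i ≤ j, where j ≥ 2.
Then f_{j+1} = 6f_j − 8f_{j−1} = 6·(4^j + 2·2^j) − 8·(4^{j−1} + 2·2^{j−1}) = (6·4 − 8)4^{j−1} + 2·(6·2 − 8)2^{j−1} = 16·4^{j−1} + 8·2^{j−1} = 4^{j+1} + 2·2^{j+1}.
Hence f_m = 4^m + 2·2^m for every m ≥ 1, by strong induction.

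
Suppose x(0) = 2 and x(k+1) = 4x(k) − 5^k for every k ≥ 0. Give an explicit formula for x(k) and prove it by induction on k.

Claim: x(k) = 3·4^k − 5^k.

Base case: x(0) = 2, and 3·4^0 − 5^0 = 3 − 1 = 2.
Assume x(m) = 3·4^m − 5^m for some m ≥ 0.
Then x(m+1) = 4x(m) − 5^m = 4·(3·4^m − 5^m) − 5^m = 3·4^{m+1} − 4·5^m − 5^m = 3·4^{m+1} − 5·5^m = 3·4^{m+1} − 5^{m+1}.
So the formula holds for m+1, and by induction x(k) = 3·4^k − 5^k for all k ≥ 0.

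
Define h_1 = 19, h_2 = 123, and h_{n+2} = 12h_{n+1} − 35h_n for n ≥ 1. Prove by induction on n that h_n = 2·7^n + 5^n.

Base cases: h_1 = 19 and 2·7^1 + 5^1 = 19; h_2 = 123 and 2·7^2 + 5^2 = 123.
Assume h_i = 2·7^i + 5^i for all 1 ≤ i ≤ j, where j ≥ 2.
Then h_{j+1} = 12h_j − 35h_{j−1} = 12·(2·7^j + 5^j) − 35·(2·7^{j−1} + 5^{j−1}) = 2·(12·7 − 35)7^{j−1} + (12·5 − 35)5^{j−1} = 98·7^{j−1} + 25·5^{j−1} = 2·7^{j+1} + 5^{j+1}.
So the formula holds for j+1, and by strong induction h_n = 2·7^n + 5^n for all n ≥ 1.

h_n = 2·7^n + 5^n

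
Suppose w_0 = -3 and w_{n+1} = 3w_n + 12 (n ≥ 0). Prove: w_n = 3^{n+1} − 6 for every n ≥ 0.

Base case: w_0 = -3, and 3^{0+1} − 6 = 3 − 6 = -3.
Assume w_j = 3^{j+1} − 6 for some j ≥ 0.
Then w_{j+1} = 3w_j + 12 = 3·(3^{j+1} − 6) + 12 = 3^{j+2} − 18 + 12 = 3^{j+2} − 6.
So the formula holds for j+1, and by induction w_n = 3^{n+1} − 6 for all n ≥ 0.

w_n = 3^{n+1} − 6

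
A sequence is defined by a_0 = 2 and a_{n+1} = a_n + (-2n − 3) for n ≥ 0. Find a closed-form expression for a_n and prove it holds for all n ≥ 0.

Claim: a_n = -n^2 − 2n + 2.

Base case: a_0 = 2, and -0^2 − 2·0 + 2 = 2.
Assume a_j = -j^2 − 2j + 2.
Then a_{j+1} = a_j + (-2j − 3) = (-j^2 − 2j + 2) + (-2j − 3) = -j^2 − 4j − 1,
and -(j+1)^2 − 2·(j+1) + 2 = -j^2 − 4j − 1.
By induction, a_n = -n^2 − 2n + 2 for all n ≥ 0.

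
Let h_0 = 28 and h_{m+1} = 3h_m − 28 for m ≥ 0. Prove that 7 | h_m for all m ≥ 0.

Base case: h_0 = 28 = 7·4, so 7 | h_0.
Assume 7 | h_r, so h_r = 7t for some integer t.
Then h_{r+1} = 3h_r − 28 = 3·(7t) − 28 = 7(3t − 4), so 7 | h_{r+1}.
By induction, 7 | h_m for all m ≥ 0.

7 | h_m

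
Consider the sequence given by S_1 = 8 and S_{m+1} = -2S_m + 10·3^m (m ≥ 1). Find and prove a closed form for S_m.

Claim: S_m = -(-2)^m + 2·3^m.

Base case: S_1 = 8, and -(-2)^1 + 2·3^1 = 2 + 6 = 8.
Assume S_j = -(-2)^j + 2·3^j for some j ≥ 1.
Then S_{j+1} = -2S_j + 10·3^j = -2·(-(-2)^j + 2·3^j) + 10·3^j = -(-2)^{j+1} − 4·3^j + 10·3^j = -(-2)^{j+1} + 6·3^j = -(-2)^{j+1} + 2·3^{j+1}.
By induction, S_m = -(-2)^m + 2·3^m for all m ≥ 1.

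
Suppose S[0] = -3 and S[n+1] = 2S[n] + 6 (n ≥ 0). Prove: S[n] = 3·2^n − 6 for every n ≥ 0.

Base case: S[0] = -3, and 3·2^0 − 6 = 3 − 6 = -3.
Assume S[j] = 3·2^j − 6 for some j ≥ 0.
Then S[j+1] = 2S[j] + 6 = 2·(3·2^j − 6) + 6 = 6·2^j − 12 + 6 = 3·2^{j+1} − 6.
By induction, S[n] = 3·2^n − 6 for all n ≥ 0.

S[n] = 3·2^n − 6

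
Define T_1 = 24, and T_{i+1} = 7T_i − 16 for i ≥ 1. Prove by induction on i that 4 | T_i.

Base case: T_1 = 24 = 4·6, so 4 | T_1.
Assume 4 | T_k, so T_k = 4t for some integer t.
Then T_{k+1} = 7T_k − 16 = 7·(4t) − 16 = 4(7t − 4), so 4 | T_{k+1}.
This completes the inductive step, so 4 | T_i for all i ≥ 1.

4 | T_i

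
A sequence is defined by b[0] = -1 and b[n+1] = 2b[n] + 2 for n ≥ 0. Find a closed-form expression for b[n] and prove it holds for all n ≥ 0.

Claim: b[n] = 2^n − 2.

Base case: b[0] = -1, and 2^0 − 2 = 1 − 2 = -1.
Assume b[m] = 2^m − 2 for some m ≥ 0.
Then b[m+1] = 2b[m] + 2 = 2·(2^m − 2) + 2 = 2^{m+1} − 4 + 2 = 2^{m+1} − 2.
So the formula holds for m+1, and by induction b[n] = 2^n − 2 for all n ≥ 0.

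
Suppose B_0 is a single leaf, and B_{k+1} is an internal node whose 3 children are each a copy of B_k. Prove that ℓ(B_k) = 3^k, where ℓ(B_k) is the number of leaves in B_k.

Base case: ℓ(B_0) = 1, and 3^0 = 1.
Assume ℓ(B_r) = 3^r.
Then ℓ(B_{r+1}) = 3·ℓ(B_r) = 3·3^r = 3^{r+1}.
This completes the inductive step, so ℓ(B_k) = 3^k for all k ≥ 0.

ℓ(B_k) = 3^k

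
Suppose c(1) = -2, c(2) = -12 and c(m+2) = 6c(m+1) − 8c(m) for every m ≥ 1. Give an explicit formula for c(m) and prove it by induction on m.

Claim: c(m) = 2^m − 4^m.

Base cases: c(1) = -2 and 2^1 − 4^1 = -2; c(2) = -12 and 2^2 − 4^2 = -12.
Assume c(i) = 2^i − 4^i for all 1 ≤ i ≤ j, where j ≥ 2.
Then c(j+1) = 6c(j) − 8c(j−1) = 6·(2^j − 4^j) − 8·(2^{j−1} − 4^{j−1}) = (6·2 − 8)2^{j−1} − (6·4 − 8)4^{j−1} = 4·2^{j−1} − 16·4^{j−1} = 2^{j+1} − 4^{j+1}.
So the formula holds for j+1, and by strong induction c(m) = 2^m − 4^m for all m ≥ 1.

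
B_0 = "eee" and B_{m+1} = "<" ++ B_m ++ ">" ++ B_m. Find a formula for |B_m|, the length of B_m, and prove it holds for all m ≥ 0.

Claim: |B_m| = 5·2^m − 2.

Base case: |B_0| = 3, and 5·2^0 − 2 = 3.
Assume |B_k| = 5·2^k − 2.
Then |B_{k+1}| = 1 + |B_k| + 1 + |B_k| = 2|B_k| + 2 = 2(5·2^k − 2) + 2 = 5·2^{k+1} − 4 + 2 = 5·2^{k+1} − 2.
So the formula holds for k+1, and by induction |B_m| = 5·2^m − 2 for all m ≥ 0.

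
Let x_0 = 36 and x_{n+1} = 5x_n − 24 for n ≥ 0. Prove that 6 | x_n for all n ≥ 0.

Base case: x_0 = 36 = 6·6, so 6 | x_0.
Assume 6 | x_r, so x_r = 6t for some integer t.
Then x_{r+1} = 5x_r − 24 = 5·(6t) − 24 = 6(5t − 4), so 6 | x_{r+1}.
This completes the inductive step, so 6 | x_n for all n ≥ 0.

6 | x_n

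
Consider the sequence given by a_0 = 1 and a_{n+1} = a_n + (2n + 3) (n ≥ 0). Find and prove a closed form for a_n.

Claim: a_n = n^2 + 2n + 1.

Base case: a_0 = 1, and 0^2 + 2·0 + 1 = 1.
Assume a_m = m^2 + 2m + 1.
Then a_{m+1} = a_m + (2m + 3) = (m^2 + 2m + 1) + (2m + 3) = m^2 + 4m + 4,
and (m+1)^2 + 2·(m+1) + 1 = m^2 + 4m + 4.
This completes the inductive step, so a_n = n^2 + 2n + 1 for all n ≥ 0.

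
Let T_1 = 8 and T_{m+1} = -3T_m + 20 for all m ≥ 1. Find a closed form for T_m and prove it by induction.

Claim: T_m = -(-3)^m + 5.

Base case: T_1 = 8, and -(-3)^1 + 5 = 3 + 5 = 8.
Assume T_j = -(-3)^j + 5 for some j ≥ 1.
Then T_{j+1} = -3T_j + 20 = -3·(-(-3)^j + 5) + 20 = 3·(-3)^j − 15 + 20 = -(-3)^{j+1} + 5.
Hence T_m = -(-3)^m + 5 for every m ≥ 1, by induction.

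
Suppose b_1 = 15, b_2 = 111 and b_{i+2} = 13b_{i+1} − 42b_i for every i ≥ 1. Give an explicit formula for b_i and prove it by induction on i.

Claim: b_i = 3·7^i − 6^i.

Base cases: b_1 = 15 and 3·7^1 − 6^1 = 15; b_2 = 111 and 3·7^2 − 6^2 = 111.
Assume b_j = 3·7^j − 6^j for all 1 ≤ j ≤ k, where k ≥ 2.
Then b_{k+1} = 13b_k − 42b_{k−1} = 13·(3·7^k − 6^k) − 42·(3·7^{k−1} − 6^{k−1}) = 3·(13·7 − 42)7^{k−1} − (13·6 − 42)6^{k−1} = 147·7^{k−1} − 36·6^{k−1} = 3·7^{k+1} − 6^{k+1}.
Hence b_i = 3·7^i − 6^i for every i ≥ 1, by strong induction.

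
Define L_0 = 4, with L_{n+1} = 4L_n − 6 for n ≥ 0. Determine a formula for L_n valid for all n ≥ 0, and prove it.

Claim: L_n = 2·4^n + 2.

Base case: L_0 = 4, and 2·4^0 + 2 = 2 + 2 = 4.
Assume L_k = 2·4^k + 2 for some k ≥ 0.
Then L_{k+1} = 4L_k − 6 = 4·(2·4^k + 2) − 6 = 8·4^k + 8 − 6 = 2·4^{k+1} + 2.
So the formula holds for k+1, and by induction L_n = 2·4^n + 2 for all n ≥ 0.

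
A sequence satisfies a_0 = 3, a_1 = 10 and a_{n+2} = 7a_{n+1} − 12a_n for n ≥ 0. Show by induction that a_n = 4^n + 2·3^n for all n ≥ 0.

Base cases: a_0 = 3 and 4^0 + 2·3^0 = 3; a_1 = 10 and 4^1 + 2·3^1 = 10.
Assume a_j = 4^j + 2·3^j for all 0 ≤ j ≤ r, where r ≥ 1.
Then a_{r+1} = 7a_r − 12a_{r−1} = 7·(4^r + 2·3^r) − 12·(4^{r−1} + 2·3^{r−1}) = (7·4 − 12)4^{r−1} + 2·(7·3 − 12)3^{r−1} = 16·4^{r−1} + 18·3^{r−1} = 4^{r+1} + 2·3^{r+1}.
This completes the inductive step, so a_n = 4^n + 2·3^n for all n ≥ 0.

a_n = 4^n + 2·3^n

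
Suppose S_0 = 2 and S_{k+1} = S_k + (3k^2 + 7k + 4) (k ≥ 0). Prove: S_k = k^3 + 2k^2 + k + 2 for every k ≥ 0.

Base case: S_0 = 2, and 0^3 + 2·0^2 + 0 + 2 = 2.
Assume S_j = j^3 + 2j^2 + j + 2.
Then S_{j+1} = S_j + (3j^2 + 7j + 4) = (j^3 + 2j^2 + j + 2) + (3j^2 + 7j + 4) = j^3 + 5j^2 + 8j + 6,
and (j+1)^3 + 2·(j+1)^2 + (j+1) + 2 = j^3 + 5j^2 + 8j + 6.
This completes the inductive step, so S_k = k^3 + 2k^2 + k + 2 for all k ≥ 0.

S_k = k^3 + 2k^2 + k + 2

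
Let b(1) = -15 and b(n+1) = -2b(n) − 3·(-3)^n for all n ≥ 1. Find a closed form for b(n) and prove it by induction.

Claim: b(n) = 3·(-2)^n + 3·(-3)^n.

Base case: b(1) = -15, and 3·(-2)^1 + 3·(-3)^1 = -6 − 9 = -15.
Assume b(r) = 3·(-2)^r + 3·(-3)^r for some r ≥ 1.
Then b(r+1) = -2b(r) − 3·(-3)^r = -2·(3·(-2)^r + 3·(-3)^r) − 3·(-3)^r = 3·(-2)^{r+1} − 6·(-3)^r − 3·(-3)^r = 3·(-2)^{r+1} − 9·(-3)^r = 3·(-2)^{r+1} + 3·(-3)^{r+1}.
So the formula holds for r+1, and by induction b(n) = 3·(-2)^n + 3·(-3)^n for all n ≥ 1.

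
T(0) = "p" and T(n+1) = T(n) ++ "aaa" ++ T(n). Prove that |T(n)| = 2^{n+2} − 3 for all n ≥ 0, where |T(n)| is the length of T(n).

Base case: |T(0)| = 1, and 2^{0+2} − 3 = 1.
Assume |T(k)| = 2^{k+2} − 3.
Then |T(k+1)| = |T(k)| + 3 + |T(k)| = 2|T(k)| + 3 = 2(2^{k+2} − 3) + 3 = 2^{k+3} − 6 + 3 = 2^{k+3} − 3.
This completes the inductive step, so |T(n)| = 2^{n+2} − 3 for all n ≥ 0.

|T(n)| = 2^{n+2} − 3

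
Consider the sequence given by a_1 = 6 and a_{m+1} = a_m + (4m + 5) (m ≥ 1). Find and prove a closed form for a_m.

Claim: a_m = 2m^2 + 3m + 1.

Base case: a_1 = 6, and 2·1^2 + 3·1 + 1 = 6.
Assume a_k = 2k^2 + 3k + 1.
Then a_{k+1} = a_k + (4k + 5) = (2k^2 + 3k + 1) + (4k + 5) = 2k^2 + 7k + 6,
and 2·(k+1)^2 + 3·(k+1) + 1 = 2k^2 + 7k + 6.
Hence a_m = 2m^2 + 3m + 1 for every m ≥ 1, by induction.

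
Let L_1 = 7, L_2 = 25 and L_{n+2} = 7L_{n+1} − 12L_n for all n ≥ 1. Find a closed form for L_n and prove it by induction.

Claim: L_n = 4^n + 3^n.

Base cases: L_1 = 7 and 4^1 + 3^1 = 7; L_2 = 25 and 4^2 + 3^2 = 25.
Assume L_j = 4^j + 3^j for all 1 ≤ j ≤ k, where k ≥ 2.
Then L_{k+1} = 7L_k − 12L_{k−1} = 7·(4^k + 3^k) − 12·(4^{k−1} + 3^{k−1}) = (7·4 − 12)4^{k−1} + (7·3 − 12)3^{k−1} = 16·4^{k−1} + 9·3^{k−1} = 4^{k+1} + 3^{k+1}.
So the formula holds for k+1, and by strong induction L_n = 4^n + 3^n for all n ≥ 1.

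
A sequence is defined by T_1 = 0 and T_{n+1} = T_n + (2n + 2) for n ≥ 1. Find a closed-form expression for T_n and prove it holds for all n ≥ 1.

Claim: T_n = n^2 + n − 2.

Base case: T_1 = 0, and 1^2 + 1 − 2 = 0.
Assume T_j = j^2 + j − 2.
Then T_{j+1} = T_j + (2j + 2) = (j^2 + j − 2) + (2j + 2) = j^2 + 3j,
and (j+1)^2 + (j+1) − 2 = j^2 + 3j.
Hence T_n = n^2 + n − 2 for every n ≥ 1, by induction.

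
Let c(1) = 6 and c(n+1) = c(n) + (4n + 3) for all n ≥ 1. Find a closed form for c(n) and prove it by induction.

Claim: c(n) = 2n^2 + n + 3.

Base case: c(1) = 6, and 2·1^2 + 1 + 3 = 6.
Assume c(k) = 2k^2 + k + 3.
Then c(k+1) = c(k) + (4k + 3) = (2k^2 + k + 3) + (4k + 3) = 2k^2 + 5k + 6,
and 2·(k+1)^2 + (k+1) + 3 = 2k^2 + 5k + 6.
This completes the inductive step, so c(n) = 2n^2 + n + 3 for all n ≥ 1.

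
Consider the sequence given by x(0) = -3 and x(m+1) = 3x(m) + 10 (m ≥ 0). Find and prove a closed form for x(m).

Claim: x(m) = 2·3^m − 5.

Base case: x(0) = -3, and 2·3^0 − 5 = 2 − 5 = -3.
Assume x(j) = 2·3^j − 5 for some j ≥ 0.
Then x(j+1) = 3x(j) + 10 = 3·(2·3^j − 5) + 10 = 6·3^j − 15 + 10 = 2·3^{j+1} − 5.
By induction, x(m) = 2·3^m − 5 for all m ≥ 0.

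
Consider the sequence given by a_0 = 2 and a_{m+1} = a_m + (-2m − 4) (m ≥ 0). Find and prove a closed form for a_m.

Claim: a_m = -m^2 − 3m + 2.

Base case: a_0 = 2, and -0^2 − 3·0 + 2 = 2.
Assume a_j = -j^2 − 3j + 2.
Then a_{j+1} = a_j + (-2j − 4) = (-j^2 − 3j + 2) + (-2j − 4) = -j^2 − 5j − 2,
and -(j+1)^2 − 3·(j+1) + 2 = -j^2 − 5j − 2.
Hence a_m = -m^2 − 3m + 2 for every m ≥ 0, by induction.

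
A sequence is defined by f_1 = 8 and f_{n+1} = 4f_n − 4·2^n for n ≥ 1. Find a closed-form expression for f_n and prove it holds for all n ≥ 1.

Claim: f_n = 4^n + 2·2^n.

Base case: f_1 = 8, and 4^1 + 2·2^1 = 4 + 4 = 8.
Assume f_k = 4^k + 2·2^k for some k ≥ 1.
Then f_{k+1} = 4f_k − 4·2^k = 4·(4^k + 2·2^k) − 4·2^k = 4^{k+1} + 8·2^k − 4·2^k = 4^{k+1} + 4·2^k = 4^{k+1} + 2·2^{k+1}.
This completes the inductive step, so f_n = 4^n + 2·2^n for all n ≥ 1.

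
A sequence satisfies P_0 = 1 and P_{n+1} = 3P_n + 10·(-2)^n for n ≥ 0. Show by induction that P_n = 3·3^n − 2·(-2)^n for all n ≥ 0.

Base case: P_0 = 1, and 3·3^0 − 2·(-2)^0 = 3 − 2 = 1.
Assume P_m = 3·3^m − 2·(-2)^m for some m ≥ 0.
Then P_{m+1} = 3P_m + 10·(-2)^m = 3·(3·3^m − 2·(-2)^m) + 10·(-2)^m = 3·3^{m+1} − 6·(-2)^m + 10·(-2)^m = 3·3^{m+1} + 4·(-2)^m = 3·3^{m+1} − 2·(-2)^{m+1}.
By induction, P_n = 3·3^n − 2·(-2)^n for all n ≥ 0.

P_n = 3·3^n − 2·(-2)^n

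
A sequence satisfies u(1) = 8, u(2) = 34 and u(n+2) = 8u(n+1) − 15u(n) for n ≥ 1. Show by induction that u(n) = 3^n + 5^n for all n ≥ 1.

Base cases: u(1) = 8 and 3^1 + 5^1 = 8; u(2) = 34 and 3^2 + 5^2 = 34.
Assume u(j) = 3^j + 5^j for all 1 ≤ j ≤ m, where m ≥ 2.
Then u(m+1) = 8u(m) − 15u(m−1) = 8·(3^m + 5^m) − 15·(3^{m−1} + 5^{m−1}) = (8·3 − 15)3^{m−1} + (8·5 − 15)5^{m−1} = 9·3^{m−1} + 25·5^{m−1} = 3^{m+1} + 5^{m+1}.
By strong induction, u(n) = 3^n + 5^n for all n ≥ 1.

u(n) = 3^n + 5^n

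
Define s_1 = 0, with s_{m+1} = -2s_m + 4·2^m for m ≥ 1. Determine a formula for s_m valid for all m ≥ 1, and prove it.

Claim: s_m = (-2)^m + 2^m.

Base case: s_1 = 0, and (-2)^1 + 2^1 = -2 + 2 = 0.
Assume s_j = (-2)^j + 2^j for some j ≥ 1.
Then s_{j+1} = -2s_j + 4·2^j = -2·((-2)^j + 2^j) + 4·2^j = (-2)^{j+1} − 2·2^j + 4·2^j = (-2)^{j+1} + 2·2^j = (-2)^{j+1} + 2^{j+1}.
So the formula holds for j+1, and by induction s_m = (-2)^m + 2^m for all m ≥ 1.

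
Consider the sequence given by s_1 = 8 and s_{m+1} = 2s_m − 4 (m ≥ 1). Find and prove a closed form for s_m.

Claim: s_m = 2^{m+1} + 4.

Base case: s_1 = 8, and 2^{1+1} + 4 = 4 + 4 = 8.
Assume s_r = 2^{r+1} + 4 for some r ≥ 1.
Then s_{r+1} = 2s_r − 4 = 2·(2^{r+1} + 4) − 4 = 2^{r+2} + 8 − 4 = 2^{r+2} + 4.
Hence s_m = 2^{m+1} + 4 for every m ≥ 1, by induction.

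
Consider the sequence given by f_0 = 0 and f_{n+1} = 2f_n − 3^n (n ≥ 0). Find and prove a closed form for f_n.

Claim: f_n = 2^n − 3^n.

Base case: f_0 = 0, and 2^0 − 3^0 = 1 − 1 = 0.
Assume f_j = 2^j − 3^j for some j ≥ 0.
Then f_{j+1} = 2f_j − 3^j = 2·(2^j − 3^j) − 3^j = 2^{j+1} − 2·3^j − 3^j = 2^{j+1} − 3·3^j = 2^{j+1} − 3^{j+1}.
By induction, f_n = 2^n − 3^n for all n ≥ 0.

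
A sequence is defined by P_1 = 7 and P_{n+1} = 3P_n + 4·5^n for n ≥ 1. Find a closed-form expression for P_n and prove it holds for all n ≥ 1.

Claim: P_n = -3^n + 2·5^n.

Base case: P_1 = 7, and -3^1 + 2·5^1 = -3 + 10 = 7.
Assume P_k = -3^k + 2·5^k for some k ≥ 1.
Then P_{k+1} = 3P_k + 4·5^k = 3·(-3^k + 2·5^k) + 4·5^k = -3^{k+1} + 6·5^k + 4·5^k = -3^{k+1} + 10·5^k = -3^{k+1} + 2·5^{k+1}.
This completes the inductive step, so P_n = -3^n + 2·5^n for all n ≥ 1.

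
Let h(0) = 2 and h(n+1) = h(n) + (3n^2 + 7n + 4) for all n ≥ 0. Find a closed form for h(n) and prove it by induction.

Claim: h(n) = n^3 + 2n^2 + n + 2.

Base case: h(0) = 2, and 0^3 + 2·0^2 + 0 + 2 = 2.
Assume h(k) = k^3 + 2k^2 + k + 2.
Then h(k+1) = h(k) + (3k^2 + 7k + 4) = (k^3 + 2k^2 + k + 2) + (3k^2 + 7k + 4) = k^3 + 5k^2 + 8k + 6,
and (k+1)^3 + 2·(k+1)^2 + (k+1) + 2 = k^3 + 5k^2 + 8k + 6.
Hence h(n) = n^3 + 2n^2 + n + 2 for every n ≥ 0, by induction.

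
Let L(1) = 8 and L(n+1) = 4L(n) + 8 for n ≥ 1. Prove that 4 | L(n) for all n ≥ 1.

Base case: L(1) = 8 = 4·2, so 4 | L(1).
Assume 4 | L(j), so L(j) = 4t for some integer t.
Then L(j+1) = 4L(j) + 8 = 4·(4t) + 8 = 4(4t + 2), so 4 | L(j+1).
Hence 4 | L(n) for every n ≥ 1, by induction.

4 | L(n)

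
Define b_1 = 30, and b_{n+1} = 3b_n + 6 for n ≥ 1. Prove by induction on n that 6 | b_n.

Base case: b_1 = 30 = 6·5, so 6 | b_1.
Assume 6 | b_m, so b_m = 6t for some integer t.
Then b_{m+1} = 3b_m + 6 = 3·(6t) + 6 = 6(3t + 1), so 6 | b_{m+1}.
By induction, 6 | b_n for all n ≥ 1.

6 | b_n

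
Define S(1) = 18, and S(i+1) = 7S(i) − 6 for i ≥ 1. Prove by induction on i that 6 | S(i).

Base case: S(1) = 18 = 6·3, so 6 | S(1).
Assume 6 | S(m), so S(m) = 6t for some integer t.
Then S(m+1) = 7S(m) − 6 = 7·(6t) − 6 = 6(7t − 1), so 6 | S(m+1).
By induction, 6 | S(i) for all i ≥ 1.

6 | S(i)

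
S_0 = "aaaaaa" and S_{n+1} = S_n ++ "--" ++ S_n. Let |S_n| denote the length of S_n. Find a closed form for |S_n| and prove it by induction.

Claim: |S_n| = 2^{n+3} − 2.

Base case: |S_0| = 6, and 2^{0+3} − 2 = 6.
Assume |S_k| = 2^{k+3} − 2.
Then |S_{k+1}| = |S_k| + 2 + |S_k| = 2|S_k| + 2 = 2(2^{k+3} − 2) + 2 = 2^{k+1+3} − 4 + 2 = 2^{k+1+3} − 2.
This completes the inductive step, so |S_n| = 2^{n+3} − 2 for all n ≥ 0.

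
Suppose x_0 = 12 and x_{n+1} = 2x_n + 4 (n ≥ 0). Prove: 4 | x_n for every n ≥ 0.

Base case: x_0 = 12 = 4·3, so 4 | x_0.
Assume 4 | x_m, so x_m = 4t for some integer t.
Then x_{m+1} = 2x_m + 4 = 2·(4t) + 4 = 4(2t + 1), so 4 | x_{m+1}.
This completes the inductive step, so 4 | x_n for all n ≥ 0.

4 | x_n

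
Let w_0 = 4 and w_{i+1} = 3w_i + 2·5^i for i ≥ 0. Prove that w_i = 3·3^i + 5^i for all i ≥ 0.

Base case: w_0 = 4, and 3·3^0 + 5^0 = 3 + 1 = 4.
Assume w_j = 3·3^j + 5^j for some j ≥ 0.
Then w_{j+1} = 3w_j + 2·5^j = 3·(3·3^j + 5^j) + 2·5^j = 3·3^{j+1} + 3·5^j + 2·5^j = 3·3^{j+1} + 5·5^j = 3·3^{j+1} + 5^{j+1}.
So the formula holds for j+1, and by induction w_i = 3·3^i + 5^i for all i ≥ 0.

w_i = 3·3^i + 5^i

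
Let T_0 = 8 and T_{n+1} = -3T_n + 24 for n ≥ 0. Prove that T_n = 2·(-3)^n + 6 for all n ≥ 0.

Base case: T_0 = 8, and 2·(-3)^0 + 6 = 2 + 6 = 8.
Assume T_j = 2·(-3)^j + 6 for some j ≥ 0.
Then T_{j+1} = -3T_j + 24 = -3·(2·(-3)^j + 6) + 24 = -6·(-3)^j − 18 + 24 = 2·(-3)^{j+1} + 6.
By induction, T_n = 2·(-3)^n + 6 for all n ≥ 0.

T_n = 2·(-3)^n + 6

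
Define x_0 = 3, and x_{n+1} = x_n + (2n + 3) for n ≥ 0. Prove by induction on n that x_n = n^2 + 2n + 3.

Base case: x_0 = 3, and 0^2 + 2·0 + 3 = 3.
Assume x_r = r^2 + 2r + 3.
Then x_{r+1} = x_r + (2r + 3) = (r^2 + 2r + 3) + (2r + 3) = r^2 + 4r + 6,
and (r+1)^2 + 2·(r+1) + 3 = r^2 + 4r + 6.
Hence x_n = n^2 + 2n + 3 for every n ≥ 0, by induction.

x_n = n^2 + 2n + 3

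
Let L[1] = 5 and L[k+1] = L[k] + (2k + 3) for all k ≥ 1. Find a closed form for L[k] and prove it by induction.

Claim: L[k] = k^2 + 2k + 2.

Base case: L[1] = 5, and 1^2 + 2·1 + 2 = 5.
Assume L[j] = j^2 + 2j + 2.
Then L[j+1] = L[j] + (2j + 3) = (j^2 + 2j + 2) + (2j + 3) = j^2 + 4j + 5,
and (j+1)^2 + 2·(j+1) + 2 = j^2 + 4j + 5.
By induction, L[k] = k^2 + 2k + 2 for all k ≥ 1.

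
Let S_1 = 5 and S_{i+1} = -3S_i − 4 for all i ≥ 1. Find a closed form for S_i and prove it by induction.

Claim: S_i = -2·(-3)^i − 1.

Base case: S_1 = 5, and -2·(-3)^1 − 1 = 6 − 1 = 5.
Assume S_m = -2·(-3)^m − 1 for some m ≥ 1.
Then S_{m+1} = -3S_m − 4 = -3·(-2·(-3)^m − 1) − 4 = 6·(-3)^m + 3 − 4 = -2·(-3)^{m+1} − 1.
By induction, S_i = -2·(-3)^i − 1 for all i ≥ 1.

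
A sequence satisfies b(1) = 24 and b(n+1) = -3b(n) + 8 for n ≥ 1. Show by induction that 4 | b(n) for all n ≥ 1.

Base case: b(1) = 24 = 4·6, so 4 | b(1).
Assume 4 | b(m), so b(m) = 4t for some integer t.
Then b(m+1) = -3b(m) + 8 = -3·(4t) + 8 = 4(-3t + 2), so 4 | b(m+1).
So the property holds for m+1, and by induction 4 | b(n) for all n ≥ 1.

4 | b(n)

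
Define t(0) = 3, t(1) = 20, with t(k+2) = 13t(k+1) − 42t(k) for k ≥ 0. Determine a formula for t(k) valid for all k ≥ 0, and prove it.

Claim: t(k) = 6^k + 2·7^k.

Base cases: t(0) = 3 and 6^0 + 2·7^0 = 3; t(1) = 20 and 6^1 + 2·7^1 = 20.
Assume t(i) = 6^i + 2·7^i for all 0 ≤ i ≤ j, where j ≥ 1.
Then t(j+1) = 13t(j) − 42t(j−1) = 13·(6^j + 2·7^j) − 42·(6^{j−1} + 2·7^{j−1}) = (13·6 − 42)6^{j−1} + 2·(13·7 − 42)7^{j−1} = 36·6^{j−1} + 98·7^{j−1} = 6^{j+1} + 2·7^{j+1}.
Hence t(k) = 6^k + 2·7^k for every k ≥ 0, by strong induction.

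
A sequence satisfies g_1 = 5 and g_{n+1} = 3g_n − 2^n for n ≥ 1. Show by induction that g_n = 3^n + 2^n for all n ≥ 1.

Base case: g_1 = 5, and 3^1 + 2^1 = 3 + 2 = 5.
Assume g_k = 3^k + 2^k for some k ≥ 1.
Then g_{k+1} = 3g_k − 2^k = 3·(3^k + 2^k) − 2^k = 3^{k+1} + 3·2^k − 2^k = 3^{k+1} + 2·2^k = 3^{k+1} + 2^{k+1}.
Hence g_n = 3^n + 2^n for every n ≥ 1, by induction.

g_n = 3^n + 2^n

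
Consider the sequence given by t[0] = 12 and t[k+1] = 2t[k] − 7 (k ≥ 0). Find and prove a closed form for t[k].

Claim: t[k] = 5·2^k + 7.

Base case: t[0] = 12, and 5·2^0 + 7 = 5 + 7 = 12.
Assume t[m] = 5·2^m + 7 for some m ≥ 0.
Then t[m+1] = 2t[m] − 7 = 2·(5·2^m + 7) − 7 = 10·2^m + 14 − 7 = 5·2^{m+1} + 7.
Hence t[k] = 5·2^k + 7 for every k ≥ 0, by induction.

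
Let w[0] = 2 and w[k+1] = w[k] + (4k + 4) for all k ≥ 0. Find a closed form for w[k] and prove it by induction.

Claim: w[k] = 2k^2 + 2k + 2.

Base case: w[0] = 2, and 2·0^2 + 2·0 + 2 = 2.
Assume w[r] = 2r^2 + 2r + 2.
Then w[r+1] = w[r] + (4r + 4) = (2r^2 + 2r + 2) + (4r + 4) = 2r^2 + 6r + 6,
and 2·(r+1)^2 + 2·(r+1) + 2 = 2r^2 + 6r + 6.
This completes the inductive step, so w[k] = 2k^2 + 2k + 2 for all k ≥ 0.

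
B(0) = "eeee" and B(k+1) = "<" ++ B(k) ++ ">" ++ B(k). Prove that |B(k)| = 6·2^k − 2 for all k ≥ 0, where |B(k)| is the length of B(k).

Base case: |B(0)| = 4, and 6·2^0 − 2 = 4.
Assume |B(r)| = 6·2^r − 2.
Then |B(r+1)| = 1 + |B(r)| + 1 + |B(r)| = 2|B(r)| + 2 = 2(6·2^r − 2) + 2 = 6·2^{r+1} − 4 + 2 = 6·2^{r+1} − 2.
So the formula holds for r+1, and by induction |B(k)| = 6·2^k − 2 for all k ≥ 0.

|B(k)| = 6·2^k − 2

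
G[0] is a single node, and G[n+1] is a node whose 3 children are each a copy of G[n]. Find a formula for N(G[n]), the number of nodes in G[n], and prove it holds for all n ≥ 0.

Claim: N(G[n]) = (3^{n+1} − 1)/2.

Base case: N(G[0]) = 1, and (3^{0+1} − 1)/2 = 1.
Assume N(G[r]) = (3^{r+1} − 1)/2.
Then N(G[r+1]) = 1 + 3N(G[r]) = 1 + 3·(3^{r+1} − 1)/2 = 1 + (3^{r+2} − 3)/2 = (2 + 3^{r+2} − 3)/2 = (3^{r+2} − 1)/2.
By induction, N(G[n]) = (3^{n+1} − 1)/2 for all n ≥ 0.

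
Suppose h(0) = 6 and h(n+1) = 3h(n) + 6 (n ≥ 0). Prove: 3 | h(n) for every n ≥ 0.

Base case: h(0) = 6 = 3·2, so 3 | h(0).
Assume 3 | h(k), so h(k) = 3t for some integer t.
Then h(k+1) = 3h(k) + 6 = 3·(3t) + 6 = 3(3t + 2), so 3 | h(k+1).
By induction, 3 | h(n) for all n ≥ 0.

3 | h(n)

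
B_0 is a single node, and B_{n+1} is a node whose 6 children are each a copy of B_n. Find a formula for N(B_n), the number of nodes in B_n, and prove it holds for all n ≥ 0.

Claim: N(B_n) = (6^{n+1} − 1)/5.

Base case: N(B_0) = 1, and (6^{0+1} − 1)/5 = 1.
Assume N(B_j) = (6^{j+1} − 1)/5.
Then N(B_{j+1}) = 1 + 6N(B_j) = 1 + 6·(6^{j+1} − 1)/5 = 1 + (6^{j+2} − 6)/5 = (5 + 6^{j+2} − 6)/5 = (6^{j+2} − 1)/5.
By induction, N(B_n) = (6^{n+1} − 1)/5 for all n ≥ 0.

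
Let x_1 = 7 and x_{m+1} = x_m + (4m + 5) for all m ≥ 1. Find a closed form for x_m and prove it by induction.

Claim: x_m = 2m^2 + 3m + 2.

Base case: x_1 = 7, and 2·1^2 + 3·1 + 2 = 7.
Assume x_r = 2r^2 + 3r + 2.
Then x_{r+1} = x_r + (4r + 5) = (2r^2 + 3r + 2) + (4r + 5) = 2r^2 + 7r + 7,
and 2·(r+1)^2 + 3·(r+1) + 2 = 2r^2 + 7r + 7.
Hence x_m = 2m^2 + 3m + 2 for every m ≥ 1, by induction.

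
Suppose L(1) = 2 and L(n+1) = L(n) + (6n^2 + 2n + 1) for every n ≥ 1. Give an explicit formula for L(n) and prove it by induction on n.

Claim: L(n) = 2n^3 − 2n^2 + n + 1.

Base case: L(1) = 2, and 2·1^3 − 2·1^2 + 1 + 1 = 2.
Assume L(j) = 2j^3 − 2j^2 + j + 1.
Then L(j+1) = L(j) + (6j^2 + 2j + 1) = (2j^3 − 2j^2 + j + 1) + (6j^2 + 2j + 1) = 2j^3 + 4j^2 + 3j + 2,
and 2·(j+1)^3 − 2·(j+1)^2 + (j+1) + 1 = 2j^3 + 4j^2 + 3j + 2.
By induction, L(n) = 2n^3 − 2n^2 + n + 1 for all n ≥ 1.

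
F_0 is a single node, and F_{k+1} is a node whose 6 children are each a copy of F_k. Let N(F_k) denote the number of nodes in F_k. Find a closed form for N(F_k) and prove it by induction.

Claim: N(F_k) = (6^{k+1} − 1)/5.

Base case: N(F_0) = 1, and (6^{0+1} − 1)/5 = 1.
Assume N(F_r) = (6^{r+1} − 1)/5.
Then N(F_{r+1}) = 1 + 6N(F_r) = 1 + 6·(6^{r+1} − 1)/5 = 1 + (6^{r+2} − 6)/5 = (5 + 6^{r+2} − 6)/5 = (6^{r+2} − 1)/5.
By induction, N(F_k) = (6^{k+1} − 1)/5 for all k ≥ 0.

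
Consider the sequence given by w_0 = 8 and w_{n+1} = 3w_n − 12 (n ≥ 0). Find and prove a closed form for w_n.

Claim: w_n = 2·3^n + 6.

Base case: w_0 = 8, and 2·3^0 + 6 = 2 + 6 = 8.
Assume w_k = 2·3^k + 6 for some k ≥ 0.
Then w_{k+1} = 3w_k − 12 = 3·(2·3^k + 6) − 12 = 6·3^k + 18 − 12 = 2·3^{k+1} + 6.
So the formula holds for k+1, and by induction w_n = 2·3^n + 6 for all n ≥ 0.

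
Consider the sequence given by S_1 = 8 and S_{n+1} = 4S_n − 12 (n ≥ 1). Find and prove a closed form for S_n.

Claim: S_n = 4^n + 4.

Base case: S_1 = 8, and 4^1 + 4 = 4 + 4 = 8.
Assume S_r = 4^r + 4 for some r ≥ 1.
Then S_{r+1} = 4S_r − 12 = 4·(4^r + 4) − 12 = 4^{r+1} + 16 − 12 = 4^{r+1} + 4.
Hence S_n = 4^n + 4 for every n ≥ 1, by induction.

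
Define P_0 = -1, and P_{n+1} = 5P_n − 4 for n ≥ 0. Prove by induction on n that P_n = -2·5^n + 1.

Base case: P_0 = -1, and -2·5^0 + 1 = -2 + 1 = -1.
Assume P_m = -2·5^m + 1 for some m ≥ 0.
Then P_{m+1} = 5P_m − 4 = 5·(-2·5^m + 1) − 4 = -10·5^m + 5 − 4 = -2·5^{m+1} + 1.
Hence P_n = -2·5^n + 1 for every n ≥ 0, by induction.

P_n = -2·5^n + 1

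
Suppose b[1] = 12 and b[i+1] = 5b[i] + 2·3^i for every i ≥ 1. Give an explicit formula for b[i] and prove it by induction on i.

Claim: b[i] = 3·5^i − 3^i.

Base case: b[1] = 12, and 3·5^1 − 3^1 = 15 − 3 = 12.
Assume b[k] = 3·5^k − 3^k for some k ≥ 1.
Then b[k+1] = 5b[k] + 2·3^k = 5·(3·5^k − 3^k) + 2·3^k = 3·5^{k+1} − 5·3^k + 2·3^k = 3·5^{k+1} − 3·3^k = 3·5^{k+1} − 3^{k+1}.
So the formula holds for k+1, and by induction b[i] = 3·5^i − 3^i for all i ≥ 1.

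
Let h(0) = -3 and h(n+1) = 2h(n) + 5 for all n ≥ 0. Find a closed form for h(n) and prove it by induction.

Claim: h(n) = 2^{n+1} − 5.

Base case: h(0) = -3, and 2^{0+1} − 5 = 2 − 5 = -3.
Assume h(m) = 2^{m+1} − 5 for some m ≥ 0.
Then h(m+1) = 2h(m) + 5 = 2·(2^{m+1} − 5) + 5 = 2^{m+2} − 10 + 5 = 2^{m+2} − 5.
Hence h(n) = 2^{n+1} − 5 for every n ≥ 0, by induction.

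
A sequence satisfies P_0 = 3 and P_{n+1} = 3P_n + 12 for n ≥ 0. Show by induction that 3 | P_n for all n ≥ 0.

Base case: P_0 = 3 = 3·1, so 3 | P_0.
Assume 3 | P_r, so P_r = 3t for some integer t.
Then P_{r+1} = 3P_r + 12 = 3·(3t) + 12 = 3(3t + 4), so 3 | P_{r+1}.
This completes the inductive step, so 3 | P_n for all n ≥ 0.

3 | P_n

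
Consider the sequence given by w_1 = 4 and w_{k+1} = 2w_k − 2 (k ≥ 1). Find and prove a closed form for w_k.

Claim: w_k = 2^k + 2.

Base case: w_1 = 4, and 2^1 + 2 = 2 + 2 = 4.
Assume w_m = 2^m + 2 for some m ≥ 1.
Then w_{m+1} = 2w_m − 2 = 2·(2^m + 2) − 2 = 2^{m+1} + 4 − 2 = 2^{m+1} + 2.
By induction, w_k = 2^k + 2 for all k ≥ 1.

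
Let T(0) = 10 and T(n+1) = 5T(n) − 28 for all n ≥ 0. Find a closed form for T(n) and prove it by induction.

Claim: T(n) = 3·5^n + 7.

Base case: T(0) = 10, and 3·5^0 + 7 = 3 + 7 = 10.
Assume T(k) = 3·5^k + 7 for some k ≥ 0.
Then T(k+1) = 5T(k) − 28 = 5·(3·5^k + 7) − 28 = 15·5^k + 35 − 28 = 3·5^{k+1} + 7.
By induction, T(n) = 3·5^n + 7 for all n ≥ 0.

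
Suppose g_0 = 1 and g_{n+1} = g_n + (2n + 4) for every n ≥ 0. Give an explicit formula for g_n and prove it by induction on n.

Claim: g_n = n^2 + 3n + 1.

Base case: g_0 = 1, and 0^2 + 3·0 + 1 = 1.
Assume g_r = r^2 + 3r + 1.
Then g_{r+1} = g_r + (2r + 4) = (r^2 + 3r + 1) + (2r + 4) = r^2 + 5r + 5,
and (r+1)^2 + 3·(r+1) + 1 = r^2 + 5r + 5.
This completes the inductive step, so g_n = n^2 + 3n + 1 for all n ≥ 0.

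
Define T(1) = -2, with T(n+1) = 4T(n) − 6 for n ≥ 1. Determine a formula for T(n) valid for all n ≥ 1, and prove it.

Claim: T(n) = -4^n + 2.

Base case: T(1) = -2, and -4^1 + 2 = -4 + 2 = -2.
Assume T(r) = -4^r + 2 for some r ≥ 1.
Then T(r+1) = 4T(r) − 6 = 4·(-4^r + 2) − 6 = -4^{r+1} + 8 − 6 = -4^{r+1} + 2.
This completes the inductive step, so T(n) = -4^n + 2 for all n ≥ 1.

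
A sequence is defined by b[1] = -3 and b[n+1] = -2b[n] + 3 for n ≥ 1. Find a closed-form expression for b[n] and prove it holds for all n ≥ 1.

Claim: b[n] = 2·(-2)^n + 1.

Base case: b[1] = -3, and 2·(-2)^1 + 1 = -4 + 1 = -3.
Assume b[k] = 2·(-2)^k + 1 for some k ≥ 1.
Then b[k+1] = -2b[k] + 3 = -2·(2·(-2)^k + 1) + 3 = -4·(-2)^k − 2 + 3 = 2·(-2)^{k+1} + 1.
By induction, b[n] = 2·(-2)^n + 1 for all n ≥ 1.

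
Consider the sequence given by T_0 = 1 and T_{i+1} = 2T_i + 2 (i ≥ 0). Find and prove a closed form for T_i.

Claim: T_i = 3·2^i − 2.

Base case: T_0 = 1, and 3·2^0 − 2 = 3 − 2 = 1.
Assume T_m = 3·2^m − 2 for some m ≥ 0.
Then T_{m+1} = 2T_m + 2 = 2·(3·2^m − 2) + 2 = 6·2^m − 4 + 2 = 3·2^{m+1} − 2.
By induction, T_i = 3·2^i − 2 for all i ≥ 0.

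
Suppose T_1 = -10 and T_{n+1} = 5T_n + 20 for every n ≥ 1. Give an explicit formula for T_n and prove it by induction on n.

Claim: T_n = -5^n − 5.

Base case: T_1 = -10, and -5^1 − 5 = -5 − 5 = -10.
Assume T_k = -5^k − 5 for some k ≥ 1.
Then T_{k+1} = 5T_k + 20 = 5·(-5^k − 5) + 20 = -5^{k+1} − 25 + 20 = -5^{k+1} − 5.
This completes the inductive step, so T_n = -5^n − 5 for all n ≥ 1.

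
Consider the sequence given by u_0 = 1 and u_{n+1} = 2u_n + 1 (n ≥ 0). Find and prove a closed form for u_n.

Claim: u_n = 2^{n+1} − 1.

Base case: u_0 = 1, and 2^{0+1} − 1 = 2 − 1 = 1.
Assume u_k = 2^{k+1} − 1 for some k ≥ 0.
Then u_{k+1} = 2u_k + 1 = 2·(2^{k+1} − 1) + 1 = 2^{k+2} − 2 + 1 = 2^{k+2} − 1.
By induction, u_n = 2^{n+1} − 1 for all n ≥ 0.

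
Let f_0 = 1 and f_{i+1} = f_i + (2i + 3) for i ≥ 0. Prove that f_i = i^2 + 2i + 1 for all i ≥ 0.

Base case: f_0 = 1, and 0^2 + 2·0 + 1 = 1.
Assume f_k = k^2 + 2k + 1.
Then f_{k+1} = f_k + (2k + 3) = (k^2 + 2k + 1) + (2k + 3) = k^2 + 4k + 4,
and (k+1)^2 + 2·(k+1) + 1 = k^2 + 4k + 4.
Hence f_i = i^2 + 2i + 1 for every i ≥ 0, by induction.

f_i = i^2 + 2i + 1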